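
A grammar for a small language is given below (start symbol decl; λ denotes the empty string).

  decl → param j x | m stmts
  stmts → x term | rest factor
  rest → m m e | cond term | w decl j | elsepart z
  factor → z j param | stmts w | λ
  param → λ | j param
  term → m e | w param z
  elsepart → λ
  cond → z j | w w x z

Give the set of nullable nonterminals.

Directly nullable (have an λ-production): factor, param, elsepart.
No other nonterminal has a production whose RHS symbols are all nullable.

{ elsepart, factor, param }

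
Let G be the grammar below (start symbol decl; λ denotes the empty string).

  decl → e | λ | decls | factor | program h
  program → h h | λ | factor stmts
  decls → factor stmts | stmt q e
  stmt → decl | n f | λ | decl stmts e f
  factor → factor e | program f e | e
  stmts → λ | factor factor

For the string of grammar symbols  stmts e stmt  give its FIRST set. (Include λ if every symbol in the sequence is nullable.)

Add FIRST(stmts)\{λ} = { e, f, h }; stmts is nullable, continue.
e is a terminal; add {e} and stop.

{ e, f, h }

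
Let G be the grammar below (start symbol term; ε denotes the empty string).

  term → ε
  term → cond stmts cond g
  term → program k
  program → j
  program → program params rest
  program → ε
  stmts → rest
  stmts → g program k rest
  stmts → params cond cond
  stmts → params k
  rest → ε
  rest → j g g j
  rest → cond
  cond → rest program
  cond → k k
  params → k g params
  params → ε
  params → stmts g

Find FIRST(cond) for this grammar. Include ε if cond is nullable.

{ g, j, k, ε }

From cond → rest program: rest, program nullable, take FIRST(rest) ∪ FIRST(program) = { g, j, k }; also ε since the whole RHS is nullable.
cond → k k contributes {k}.
Union: FIRST(cond) = { g, j, k, ε }.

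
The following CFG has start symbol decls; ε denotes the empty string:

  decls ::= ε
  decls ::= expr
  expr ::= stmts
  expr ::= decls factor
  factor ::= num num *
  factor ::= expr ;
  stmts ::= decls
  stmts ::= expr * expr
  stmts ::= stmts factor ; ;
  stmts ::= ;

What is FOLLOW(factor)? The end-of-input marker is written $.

In expr ::= decls factor: factor is at the end, add FOLLOW(expr) = { $, *, ;, num }.
In stmts ::= stmts factor ; ;: add FIRST(; ;) = { ; }.
Union: FOLLOW(factor) = { $, *, ;, num }.

{ $, *, ;, num }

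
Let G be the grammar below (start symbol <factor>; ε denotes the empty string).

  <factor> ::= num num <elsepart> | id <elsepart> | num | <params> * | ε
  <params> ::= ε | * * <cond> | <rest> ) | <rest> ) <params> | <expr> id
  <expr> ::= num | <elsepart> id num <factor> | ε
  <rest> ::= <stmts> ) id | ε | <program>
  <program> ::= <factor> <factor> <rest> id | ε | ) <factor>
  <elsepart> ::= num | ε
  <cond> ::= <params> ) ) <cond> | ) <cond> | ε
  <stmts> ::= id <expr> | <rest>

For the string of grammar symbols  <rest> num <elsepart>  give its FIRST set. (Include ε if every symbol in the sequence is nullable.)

Add FIRST(<rest>)\{ε} = { ), *, id, num }; <rest> is nullable, continue.
num is a terminal; add {num} and stop.

{ ), *, id, num }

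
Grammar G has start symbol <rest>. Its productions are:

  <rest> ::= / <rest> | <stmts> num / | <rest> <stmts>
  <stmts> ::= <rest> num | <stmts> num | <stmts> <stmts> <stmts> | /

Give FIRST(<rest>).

{ / }

<rest> ::= / <rest> contributes {/}.
From <rest> ::= <stmts> num /: add FIRST(<stmts>) = { / }.
From <rest> ::= <rest> <stmts>: add FIRST(<rest>) = { / }.
Union: FIRST(<rest>) = { / }.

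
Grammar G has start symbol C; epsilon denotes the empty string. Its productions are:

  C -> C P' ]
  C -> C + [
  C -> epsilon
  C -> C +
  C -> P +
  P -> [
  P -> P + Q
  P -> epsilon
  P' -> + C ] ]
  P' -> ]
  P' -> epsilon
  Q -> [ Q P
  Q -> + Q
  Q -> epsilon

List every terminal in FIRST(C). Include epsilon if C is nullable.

{ +, [, ], epsilon }

From C -> C P' ]: C, P' nullable, take FIRST(C) ∪ FIRST(P') ∪ {]} = { +, [, ] }.
From C -> C + [: C nullable, take FIRST(C) ∪ {+} = { +, [, ] }.
C -> epsilon contributes epsilon.
From C -> C +: C nullable, take FIRST(C) ∪ {+} = { +, [, ] }.
From C -> P +: P nullable, take FIRST(P) ∪ {+} = { +, [ }.
Union: FIRST(C) = { +, [, ], epsilon }.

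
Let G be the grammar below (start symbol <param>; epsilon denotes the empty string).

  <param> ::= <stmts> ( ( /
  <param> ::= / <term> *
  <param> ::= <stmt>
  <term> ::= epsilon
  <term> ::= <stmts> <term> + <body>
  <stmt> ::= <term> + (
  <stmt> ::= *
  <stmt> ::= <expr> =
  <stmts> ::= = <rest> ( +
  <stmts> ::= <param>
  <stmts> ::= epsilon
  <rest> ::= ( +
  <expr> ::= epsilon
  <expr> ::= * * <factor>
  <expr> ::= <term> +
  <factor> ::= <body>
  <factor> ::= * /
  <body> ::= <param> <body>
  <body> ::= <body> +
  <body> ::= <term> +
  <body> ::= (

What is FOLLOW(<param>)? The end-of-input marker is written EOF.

<param> is the start symbol, so EOF ∈ FOLLOW(<param>).
In <stmts> ::= <param>: <param> is at the end, add FOLLOW(<stmts>) = { (, *, +, /, = }.
In <body> ::= <param> <body>: add FIRST(<body>) = { (, *, +, /, = }.
Union: FOLLOW(<param>) = { EOF, (, *, +, /, = }.

{ EOF, (, *, +, /, = }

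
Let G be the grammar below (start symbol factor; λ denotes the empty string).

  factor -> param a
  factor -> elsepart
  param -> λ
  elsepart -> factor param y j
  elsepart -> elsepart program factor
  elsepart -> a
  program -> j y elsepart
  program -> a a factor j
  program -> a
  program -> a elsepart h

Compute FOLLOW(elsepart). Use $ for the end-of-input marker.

In factor -> elsepart: elsepart is at the end, add FOLLOW(factor) = { $, a, h, j, y }.
In elsepart -> elsepart program factor: add FIRST(program factor) = { a, j }.
In program -> j y elsepart: elsepart is at the end, add FOLLOW(program) = { a }.
In program -> a elsepart h: add FIRST(h) = { h }.
Union: FOLLOW(elsepart) = { $, a, h, j, y }.

{ $, a, h, j, y }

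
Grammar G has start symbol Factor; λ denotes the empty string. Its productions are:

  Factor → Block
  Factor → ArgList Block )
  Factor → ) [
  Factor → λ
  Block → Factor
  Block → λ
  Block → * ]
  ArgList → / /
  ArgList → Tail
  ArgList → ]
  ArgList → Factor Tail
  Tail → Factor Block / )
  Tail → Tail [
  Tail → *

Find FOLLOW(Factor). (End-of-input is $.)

{ $, ), *, /, ] }

Factor is the start symbol, so $ ∈ FOLLOW(Factor).
In Block → Factor: Factor is at the end, add FOLLOW(Block) = { $, ), *, /, ] }.
In ArgList → Factor Tail: add FIRST(Tail) = { ), *, /, ] }.
In Tail → Factor Block / ): add FIRST(Block / )) = { ), *, /, ] }.
Union: FOLLOW(Factor) = { $, ), *, /, ] }.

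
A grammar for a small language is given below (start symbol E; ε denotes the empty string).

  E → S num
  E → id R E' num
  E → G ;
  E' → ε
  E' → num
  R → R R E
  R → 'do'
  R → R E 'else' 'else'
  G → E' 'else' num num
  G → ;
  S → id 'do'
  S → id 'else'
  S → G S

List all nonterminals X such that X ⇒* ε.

{ E' }

Directly nullable (have an ε-production): E'.
No other nonterminal has a production whose RHS symbols are all nullable.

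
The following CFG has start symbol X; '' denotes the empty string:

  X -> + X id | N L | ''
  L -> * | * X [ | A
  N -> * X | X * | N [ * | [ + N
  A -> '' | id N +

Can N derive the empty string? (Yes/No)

No

Nullable nonterminals: A, L, X.
No production of N has an RHS whose symbols are all nullable, so N is not nullable.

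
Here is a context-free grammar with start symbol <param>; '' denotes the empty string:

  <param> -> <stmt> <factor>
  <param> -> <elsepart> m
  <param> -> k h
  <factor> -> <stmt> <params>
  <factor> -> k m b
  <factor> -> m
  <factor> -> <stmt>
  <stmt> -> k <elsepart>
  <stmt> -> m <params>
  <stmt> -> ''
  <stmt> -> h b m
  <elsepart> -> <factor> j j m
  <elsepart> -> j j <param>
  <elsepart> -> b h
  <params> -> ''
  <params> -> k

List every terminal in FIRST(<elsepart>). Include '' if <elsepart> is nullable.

From <elsepart> -> <factor> j j m: <factor> nullable, take FIRST(<factor>) ∪ {j} = { h, j, k, m }.
<elsepart> -> j j <param> contributes {j}.
<elsepart> -> b h contributes {b}.
Union: FIRST(<elsepart>) = { b, h, j, k, m }.

{ b, h, j, k, m }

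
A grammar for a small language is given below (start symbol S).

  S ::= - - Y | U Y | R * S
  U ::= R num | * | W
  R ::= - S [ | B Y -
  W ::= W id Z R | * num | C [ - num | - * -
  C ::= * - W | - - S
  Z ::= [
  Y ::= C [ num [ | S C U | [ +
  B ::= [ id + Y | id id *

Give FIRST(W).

{ *, - }

From W ::= W id Z R: add FIRST(W) = { *, - }.
W ::= * num contributes {*}.
From W ::= C [ - num: add FIRST(C) = { *, - }.
W ::= - * - contributes {-}.
Union: FIRST(W) = { *, - }.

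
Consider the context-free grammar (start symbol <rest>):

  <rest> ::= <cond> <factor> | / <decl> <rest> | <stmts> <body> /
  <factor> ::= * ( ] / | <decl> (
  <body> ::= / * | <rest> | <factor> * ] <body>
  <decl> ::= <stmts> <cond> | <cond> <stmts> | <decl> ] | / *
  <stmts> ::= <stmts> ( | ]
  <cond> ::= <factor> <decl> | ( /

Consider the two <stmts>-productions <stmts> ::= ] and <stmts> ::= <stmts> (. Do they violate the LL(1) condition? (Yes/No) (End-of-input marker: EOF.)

FIRST(]) = { ] } and FIRST(<stmts> () = { ] }.
Both contain ], so the two alternatives are not disjoint — LL(1) conflict.

Yes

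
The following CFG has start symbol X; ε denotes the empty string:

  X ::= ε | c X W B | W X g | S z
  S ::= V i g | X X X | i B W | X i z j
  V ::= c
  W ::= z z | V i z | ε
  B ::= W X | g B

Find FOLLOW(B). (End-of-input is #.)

In X ::= c X W B: B is at the end, add FOLLOW(X) = { #, c, g, i, z }.
In S ::= i B W: add FIRST(W)\{ε} = { c, z }.
  Since W is nullable, also add FOLLOW(S) = { z }.
In B ::= g B: B is at the end, add FOLLOW(B) = { #, c, g, i, z }.
Union: FOLLOW(B) = { #, c, g, i, z }.

{ #, c, g, i, z }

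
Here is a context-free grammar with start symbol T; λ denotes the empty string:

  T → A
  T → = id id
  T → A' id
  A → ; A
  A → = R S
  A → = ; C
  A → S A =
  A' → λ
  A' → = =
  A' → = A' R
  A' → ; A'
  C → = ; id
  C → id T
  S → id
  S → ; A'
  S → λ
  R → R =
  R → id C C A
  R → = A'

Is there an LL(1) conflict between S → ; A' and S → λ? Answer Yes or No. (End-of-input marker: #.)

Yes

FIRST(; A') = { ; } and FIRST(λ) = { λ }.
The second alternative is nullable and FOLLOW(S) = { #, ;, =, id } shares ; with FIRST of the first — conflict.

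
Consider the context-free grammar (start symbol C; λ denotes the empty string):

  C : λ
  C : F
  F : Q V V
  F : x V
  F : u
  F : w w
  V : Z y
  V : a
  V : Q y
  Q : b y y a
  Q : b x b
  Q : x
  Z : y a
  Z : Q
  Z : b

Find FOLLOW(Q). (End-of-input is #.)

{ a, b, x, y }

In F : Q V V: add FIRST(V V) = { a, b, x, y }.
In V : Q y: add FIRST(y) = { y }.
In Z : Q: Q is at the end, add FOLLOW(Z) = { y }.
Union: FOLLOW(Q) = { a, b, x, y }.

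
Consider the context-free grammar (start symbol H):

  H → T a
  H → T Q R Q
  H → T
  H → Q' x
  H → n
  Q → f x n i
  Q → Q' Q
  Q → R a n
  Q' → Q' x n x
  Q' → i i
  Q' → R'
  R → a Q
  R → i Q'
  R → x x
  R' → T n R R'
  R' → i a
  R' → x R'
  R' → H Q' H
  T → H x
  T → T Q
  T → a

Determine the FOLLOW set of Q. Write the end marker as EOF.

In H → T Q R Q: add FIRST(R Q) = { a, i, x }.
In H → T Q R Q: Q is at the end, add FOLLOW(H) = { EOF, a, f, i, n, x }.
In Q → Q' Q: Q is at the end, add FOLLOW(Q) = { EOF, a, f, i, n, x }.
In R → a Q: Q is at the end, add FOLLOW(R) = { a, f, i, n, x }.
In T → T Q: Q is at the end, add FOLLOW(T) = { EOF, a, f, i, n, x }.
Union: FOLLOW(Q) = { EOF, a, f, i, n, x }.

{ EOF, a, f, i, n, x }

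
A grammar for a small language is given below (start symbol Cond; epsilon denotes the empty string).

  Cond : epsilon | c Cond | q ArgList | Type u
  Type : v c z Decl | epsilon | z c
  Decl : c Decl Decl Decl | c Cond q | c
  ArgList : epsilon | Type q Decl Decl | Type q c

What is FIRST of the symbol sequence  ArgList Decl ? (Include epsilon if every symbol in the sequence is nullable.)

{ c, q, v, z }

Add FIRST(ArgList)\{epsilon} = { q, v, z }; ArgList is nullable, continue.
Add FIRST(Decl) = { c }; Decl is not nullable, stop.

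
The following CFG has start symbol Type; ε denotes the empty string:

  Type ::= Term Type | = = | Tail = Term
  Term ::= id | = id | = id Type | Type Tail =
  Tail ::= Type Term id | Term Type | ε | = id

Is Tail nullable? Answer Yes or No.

Yes

Tail has an ε-production, so Tail ⇒ ε.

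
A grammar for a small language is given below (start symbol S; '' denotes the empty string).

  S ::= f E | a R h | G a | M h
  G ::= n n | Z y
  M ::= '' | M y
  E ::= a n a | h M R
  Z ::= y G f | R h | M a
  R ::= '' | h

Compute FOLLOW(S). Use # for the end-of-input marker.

S is the start symbol, so # ∈ FOLLOW(S).
Union: FOLLOW(S) = { # }.

{ # }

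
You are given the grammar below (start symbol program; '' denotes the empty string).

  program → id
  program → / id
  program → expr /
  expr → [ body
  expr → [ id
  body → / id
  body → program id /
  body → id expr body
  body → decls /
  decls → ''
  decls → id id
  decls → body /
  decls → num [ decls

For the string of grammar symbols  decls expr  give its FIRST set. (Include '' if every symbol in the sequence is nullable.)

Add FIRST(decls)\{''} = { /, [, id, num }; decls is nullable, continue.
Add FIRST(expr) = { [ }; expr is not nullable, stop.

{ /, [, id, num }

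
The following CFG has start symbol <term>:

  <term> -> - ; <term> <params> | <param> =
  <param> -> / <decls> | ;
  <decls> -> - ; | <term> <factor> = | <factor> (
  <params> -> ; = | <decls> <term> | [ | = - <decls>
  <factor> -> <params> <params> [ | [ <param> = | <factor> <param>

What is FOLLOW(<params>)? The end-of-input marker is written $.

In <term> -> - ; <term> <params>: <params> is at the end, add FOLLOW(<term>) = { $, -, /, ;, =, [ }.
In <factor> -> <params> <params> [: add FIRST(<params> [) = { -, /, ;, =, [ }.
In <factor> -> <params> <params> [: add FIRST([) = { [ }.
Union: FOLLOW(<params>) = { $, -, /, ;, =, [ }.

{ $, -, /, ;, =, [ }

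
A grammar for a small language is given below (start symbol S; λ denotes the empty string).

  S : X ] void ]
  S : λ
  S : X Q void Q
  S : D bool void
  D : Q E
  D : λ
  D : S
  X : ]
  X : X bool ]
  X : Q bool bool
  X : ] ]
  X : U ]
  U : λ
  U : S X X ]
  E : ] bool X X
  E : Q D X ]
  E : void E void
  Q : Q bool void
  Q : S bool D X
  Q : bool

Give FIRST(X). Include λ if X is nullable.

X : ] contributes {]}.
From X : X bool ]: add FIRST(X) = { ], bool }.
From X : Q bool bool: add FIRST(Q) = { ], bool }.
X : ] ] contributes {]}.
From X : U ]: U nullable, take FIRST(U) ∪ {]} = { ], bool }.
Union: FIRST(X) = { ], bool }.

{ ], bool }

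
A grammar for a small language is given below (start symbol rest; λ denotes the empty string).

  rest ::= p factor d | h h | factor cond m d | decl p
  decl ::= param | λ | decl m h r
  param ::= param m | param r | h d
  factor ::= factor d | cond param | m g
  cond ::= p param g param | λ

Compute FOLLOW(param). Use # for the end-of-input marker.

In decl ::= param: param is at the end, add FOLLOW(decl) = { m, p }.
In param ::= param m: add FIRST(m) = { m }.
In param ::= param r: add FIRST(r) = { r }.
In factor ::= cond param: param is at the end, add FOLLOW(factor) = { d, m, p }.
In cond ::= p param g param: add FIRST(g param) = { g }.
In cond ::= p param g param: param is at the end, add FOLLOW(cond) = { h, m }.
Union: FOLLOW(param) = { d, g, h, m, p, r }.

{ d, g, h, m, p, r }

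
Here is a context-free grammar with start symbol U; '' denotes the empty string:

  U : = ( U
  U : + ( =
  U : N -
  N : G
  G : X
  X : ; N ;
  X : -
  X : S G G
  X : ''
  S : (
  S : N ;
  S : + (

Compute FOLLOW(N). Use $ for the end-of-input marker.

{ -, ; }

In U : N -: add FIRST(-) = { - }.
In X : ; N ;: add FIRST(;) = { ; }.
In S : N ;: add FIRST(;) = { ; }.
Union: FOLLOW(N) = { -, ; }.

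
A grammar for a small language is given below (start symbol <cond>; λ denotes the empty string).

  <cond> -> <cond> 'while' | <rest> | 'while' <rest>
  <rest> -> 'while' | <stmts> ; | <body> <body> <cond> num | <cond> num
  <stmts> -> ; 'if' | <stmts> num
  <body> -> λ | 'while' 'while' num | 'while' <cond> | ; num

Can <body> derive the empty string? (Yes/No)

Yes

<body> has an λ-production, so <body> ⇒ λ.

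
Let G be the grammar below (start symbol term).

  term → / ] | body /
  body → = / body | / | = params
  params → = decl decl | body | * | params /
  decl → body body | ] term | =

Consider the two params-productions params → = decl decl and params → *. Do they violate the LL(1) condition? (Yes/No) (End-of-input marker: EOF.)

No

FIRST(= decl decl) = { = } and FIRST(*) = { * }.
The FIRST sets are disjoint and neither alternative is nullable — no conflict.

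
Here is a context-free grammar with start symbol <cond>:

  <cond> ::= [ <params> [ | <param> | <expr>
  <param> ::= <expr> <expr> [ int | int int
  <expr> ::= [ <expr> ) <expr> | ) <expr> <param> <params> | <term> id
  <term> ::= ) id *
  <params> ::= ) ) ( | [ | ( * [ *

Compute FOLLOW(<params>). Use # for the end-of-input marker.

In <cond> ::= [ <params> [: add FIRST([) = { [ }.
In <expr> ::= ) <expr> <param> <params>: <params> is at the end, add FOLLOW(<expr>) = { #, ), [, int }.
Union: FOLLOW(<params>) = { #, ), [, int }.

{ #, ), [, int }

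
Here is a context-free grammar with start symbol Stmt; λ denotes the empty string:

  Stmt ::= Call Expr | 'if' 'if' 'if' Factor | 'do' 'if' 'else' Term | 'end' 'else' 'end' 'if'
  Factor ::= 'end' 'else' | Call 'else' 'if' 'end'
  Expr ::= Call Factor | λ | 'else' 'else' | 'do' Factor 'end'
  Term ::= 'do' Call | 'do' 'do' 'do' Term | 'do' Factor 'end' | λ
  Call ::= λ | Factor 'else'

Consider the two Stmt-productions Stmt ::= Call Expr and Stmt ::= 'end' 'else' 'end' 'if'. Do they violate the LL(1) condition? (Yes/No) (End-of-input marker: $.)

Yes

FIRST(Call Expr) = { 'do', 'else', 'end', λ } and FIRST('end' 'else' 'end' 'if') = { 'end' }.
Both contain 'end', so the two alternatives are not disjoint — LL(1) conflict.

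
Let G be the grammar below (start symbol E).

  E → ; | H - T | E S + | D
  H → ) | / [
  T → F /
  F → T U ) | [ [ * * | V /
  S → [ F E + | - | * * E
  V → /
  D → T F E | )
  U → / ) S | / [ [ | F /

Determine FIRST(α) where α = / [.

/ is a terminal; add {/} and stop.

{ / }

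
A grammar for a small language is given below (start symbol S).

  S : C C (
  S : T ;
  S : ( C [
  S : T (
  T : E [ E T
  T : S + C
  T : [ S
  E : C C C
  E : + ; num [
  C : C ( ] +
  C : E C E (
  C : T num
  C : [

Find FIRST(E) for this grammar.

{ (, +, [ }

From E : C C C: add FIRST(C) = { (, +, [ }.
E : + ; num [ contributes {+}.
Union: FIRST(E) = { (, +, [ }.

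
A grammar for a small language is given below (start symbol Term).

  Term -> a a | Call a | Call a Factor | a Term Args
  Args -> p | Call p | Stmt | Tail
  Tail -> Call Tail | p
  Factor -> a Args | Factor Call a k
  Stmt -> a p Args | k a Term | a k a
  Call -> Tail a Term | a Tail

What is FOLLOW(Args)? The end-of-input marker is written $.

{ $, a, k, p }

In Term -> a Term Args: Args is at the end, add FOLLOW(Term) = { $, a, k, p }.
In Factor -> a Args: Args is at the end, add FOLLOW(Factor) = { $, a, k, p }.
In Stmt -> a p Args: Args is at the end, add FOLLOW(Stmt) = { $, a, k, p }.
Union: FOLLOW(Args) = { $, a, k, p }.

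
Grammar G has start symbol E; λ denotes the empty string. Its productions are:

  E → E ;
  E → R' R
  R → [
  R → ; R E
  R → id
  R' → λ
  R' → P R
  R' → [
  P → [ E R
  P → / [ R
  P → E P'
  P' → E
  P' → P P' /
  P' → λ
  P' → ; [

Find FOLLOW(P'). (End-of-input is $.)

In P → E P': P' is at the end, add FOLLOW(P) = { /, ;, [, id }.
In P' → P P' /: add FIRST(/) = { / }.
Union: FOLLOW(P') = { /, ;, [, id }.

{ /, ;, [, id }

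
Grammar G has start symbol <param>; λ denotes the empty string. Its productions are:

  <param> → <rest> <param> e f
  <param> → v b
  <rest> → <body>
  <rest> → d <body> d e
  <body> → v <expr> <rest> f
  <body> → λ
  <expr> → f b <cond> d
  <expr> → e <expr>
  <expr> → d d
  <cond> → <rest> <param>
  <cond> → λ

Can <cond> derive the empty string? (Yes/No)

Yes

<cond> has an λ-production, so <cond> ⇒ λ.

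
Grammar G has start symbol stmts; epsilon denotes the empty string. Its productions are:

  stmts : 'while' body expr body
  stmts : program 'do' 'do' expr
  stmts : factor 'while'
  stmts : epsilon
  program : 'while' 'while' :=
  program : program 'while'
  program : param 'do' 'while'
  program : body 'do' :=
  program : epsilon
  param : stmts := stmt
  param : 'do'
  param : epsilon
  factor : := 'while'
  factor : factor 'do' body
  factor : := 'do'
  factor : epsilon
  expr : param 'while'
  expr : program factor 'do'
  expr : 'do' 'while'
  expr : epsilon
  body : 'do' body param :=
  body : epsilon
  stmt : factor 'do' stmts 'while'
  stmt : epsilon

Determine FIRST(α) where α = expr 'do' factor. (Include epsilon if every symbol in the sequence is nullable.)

{ 'do', 'while', := }

Add FIRST(expr)\{epsilon} = { 'do', 'while', := }; expr is nullable, continue.
'do' is a terminal; add {'do'} and stop.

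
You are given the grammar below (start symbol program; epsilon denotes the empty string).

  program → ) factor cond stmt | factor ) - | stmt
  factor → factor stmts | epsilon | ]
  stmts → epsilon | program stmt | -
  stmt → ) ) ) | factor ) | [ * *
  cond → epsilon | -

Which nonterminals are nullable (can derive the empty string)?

{ cond, factor, stmts }

Directly nullable (have an epsilon-production): factor, stmts, cond.
No other nonterminal has a production whose RHS symbols are all nullable.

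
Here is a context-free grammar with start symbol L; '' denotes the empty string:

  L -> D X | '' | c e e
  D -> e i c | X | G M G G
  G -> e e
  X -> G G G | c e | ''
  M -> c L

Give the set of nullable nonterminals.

Directly nullable (have an ''-production): L, X.
D -> X with every symbol nullable, so D is nullable.
No other nonterminal has a production whose RHS symbols are all nullable.

{ D, L, X }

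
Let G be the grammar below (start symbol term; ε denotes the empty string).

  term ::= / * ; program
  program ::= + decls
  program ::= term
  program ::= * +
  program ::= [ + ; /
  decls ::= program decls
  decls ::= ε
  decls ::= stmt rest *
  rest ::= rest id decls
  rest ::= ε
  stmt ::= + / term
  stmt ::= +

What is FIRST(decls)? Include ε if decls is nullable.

From decls ::= program decls: add FIRST(program) = { *, +, /, [ }.
decls ::= ε contributes ε.
From decls ::= stmt rest *: add FIRST(stmt) = { + }.
Union: FIRST(decls) = { *, +, /, [, ε }.

{ *, +, /, [, ε }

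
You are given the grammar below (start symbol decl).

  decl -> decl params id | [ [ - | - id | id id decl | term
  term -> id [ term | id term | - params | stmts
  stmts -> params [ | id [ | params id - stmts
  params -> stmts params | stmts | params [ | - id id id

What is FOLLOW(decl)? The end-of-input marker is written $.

decl is the start symbol, so $ ∈ FOLLOW(decl).
In decl -> decl params id: add FIRST(params id) = { -, id }.
In decl -> id id decl: decl is at the end, add FOLLOW(decl) = { $, -, id }.
Union: FOLLOW(decl) = { $, -, id }.

{ $, -, id }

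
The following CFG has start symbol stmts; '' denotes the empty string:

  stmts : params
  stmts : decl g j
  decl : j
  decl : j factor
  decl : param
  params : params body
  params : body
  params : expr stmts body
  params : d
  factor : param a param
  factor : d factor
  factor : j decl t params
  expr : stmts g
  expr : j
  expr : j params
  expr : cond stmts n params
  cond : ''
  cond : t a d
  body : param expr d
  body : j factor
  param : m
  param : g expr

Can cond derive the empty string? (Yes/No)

cond has an ''-production, so cond ⇒ ''.

Yes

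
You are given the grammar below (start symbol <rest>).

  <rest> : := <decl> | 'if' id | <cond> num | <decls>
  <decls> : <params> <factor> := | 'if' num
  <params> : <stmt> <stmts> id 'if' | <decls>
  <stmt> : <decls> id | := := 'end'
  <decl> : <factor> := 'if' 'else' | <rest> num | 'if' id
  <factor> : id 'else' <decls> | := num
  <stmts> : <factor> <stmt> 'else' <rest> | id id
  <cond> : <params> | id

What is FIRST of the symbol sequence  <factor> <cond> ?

Add FIRST(<factor>) = { :=, id }; <factor> is not nullable, stop.

{ :=, id }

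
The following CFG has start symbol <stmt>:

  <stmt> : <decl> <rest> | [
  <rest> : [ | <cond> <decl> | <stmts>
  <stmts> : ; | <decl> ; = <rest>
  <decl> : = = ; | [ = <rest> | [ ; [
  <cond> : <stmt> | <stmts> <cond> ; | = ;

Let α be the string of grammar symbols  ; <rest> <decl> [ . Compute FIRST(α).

; is a terminal; add {;} and stop.

{ ; }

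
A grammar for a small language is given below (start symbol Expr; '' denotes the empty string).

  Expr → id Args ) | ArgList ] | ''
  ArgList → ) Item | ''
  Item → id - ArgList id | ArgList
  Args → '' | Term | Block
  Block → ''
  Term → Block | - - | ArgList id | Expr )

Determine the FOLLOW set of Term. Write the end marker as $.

In Args → Term: Term is at the end, add FOLLOW(Args) = { ) }.
Union: FOLLOW(Term) = { ) }.

{ ) }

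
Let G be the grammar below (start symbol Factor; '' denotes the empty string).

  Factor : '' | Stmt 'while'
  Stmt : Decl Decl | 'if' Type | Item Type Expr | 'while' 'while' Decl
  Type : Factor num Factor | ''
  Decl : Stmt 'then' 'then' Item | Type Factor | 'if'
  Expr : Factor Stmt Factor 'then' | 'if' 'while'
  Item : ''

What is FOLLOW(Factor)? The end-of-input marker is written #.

{ #, 'if', 'then', 'while', num }

Factor is the start symbol, so # ∈ FOLLOW(Factor).
In Type : Factor num Factor: add FIRST(num Factor) = { num }.
In Type : Factor num Factor: Factor is at the end, add FOLLOW(Type) = { 'if', 'then', 'while', num }.
In Decl : Type Factor: Factor is at the end, add FOLLOW(Decl) = { 'if', 'then', 'while', num }.
In Expr : Factor Stmt Factor 'then': add FIRST(Stmt Factor 'then') = { 'if', 'then', 'while', num }.
In Expr : Factor Stmt Factor 'then': add FIRST('then') = { 'then' }.
Union: FOLLOW(Factor) = { #, 'if', 'then', 'while', num }.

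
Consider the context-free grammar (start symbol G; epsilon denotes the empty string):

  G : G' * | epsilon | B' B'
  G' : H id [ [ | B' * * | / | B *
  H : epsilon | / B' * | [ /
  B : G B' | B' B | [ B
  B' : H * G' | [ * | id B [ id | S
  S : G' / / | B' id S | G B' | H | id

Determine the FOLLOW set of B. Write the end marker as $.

{ *, [ }

In G' : B *: add FIRST(*) = { * }.
In B : B' B: B is at the end, add FOLLOW(B) = { *, [ }.
In B : [ B: B is at the end, add FOLLOW(B) = { *, [ }.
In B' : id B [ id: add FIRST([ id) = { [ }.
Union: FOLLOW(B) = { *, [ }.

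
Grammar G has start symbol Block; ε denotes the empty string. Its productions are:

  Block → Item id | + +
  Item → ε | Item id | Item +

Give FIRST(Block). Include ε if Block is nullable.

{ +, id }

From Block → Item id: Item nullable, take FIRST(Item) ∪ {id} = { +, id }.
Block → + + contributes {+}.
Union: FIRST(Block) = { +, id }.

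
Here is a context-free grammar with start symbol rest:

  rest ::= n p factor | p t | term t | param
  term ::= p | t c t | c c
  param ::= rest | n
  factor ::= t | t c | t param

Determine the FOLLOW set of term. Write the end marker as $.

In rest ::= term t: add FIRST(t) = { t }.
Union: FOLLOW(term) = { t }.

{ t }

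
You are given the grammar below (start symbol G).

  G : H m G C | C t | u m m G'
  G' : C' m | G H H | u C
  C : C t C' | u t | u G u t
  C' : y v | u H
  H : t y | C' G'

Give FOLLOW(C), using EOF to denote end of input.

{ EOF, m, t, u, y }

In G : H m G C: C is at the end, add FOLLOW(G) = { EOF, t, u, y }.
In G : C t: add FIRST(t) = { t }.
In G' : u C: C is at the end, add FOLLOW(G') = { EOF, m, t, u, y }.
In C : C t C': add FIRST(t C') = { t }.
Union: FOLLOW(C) = { EOF, m, t, u, y }.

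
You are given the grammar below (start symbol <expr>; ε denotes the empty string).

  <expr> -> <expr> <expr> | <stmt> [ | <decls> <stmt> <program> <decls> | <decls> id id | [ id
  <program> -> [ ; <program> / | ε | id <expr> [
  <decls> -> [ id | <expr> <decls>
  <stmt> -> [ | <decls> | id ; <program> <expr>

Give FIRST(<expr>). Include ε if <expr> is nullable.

{ [, id }

From <expr> -> <expr> <expr>: add FIRST(<expr>) = { [, id }.
From <expr> -> <stmt> [: add FIRST(<stmt>) = { [, id }.
From <expr> -> <decls> <stmt> <program> <decls>: add FIRST(<decls>) = { [, id }.
From <expr> -> <decls> id id: add FIRST(<decls>) = { [, id }.
<expr> -> [ id contributes {[}.
Union: FIRST(<expr>) = { [, id }.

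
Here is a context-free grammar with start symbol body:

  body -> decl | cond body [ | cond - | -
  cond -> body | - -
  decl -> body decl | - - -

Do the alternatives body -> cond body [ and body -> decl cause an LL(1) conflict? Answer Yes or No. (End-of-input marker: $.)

FIRST(cond body [) = { - } and FIRST(decl) = { - }.
Both contain -, so the two alternatives are not disjoint — LL(1) conflict.

Yes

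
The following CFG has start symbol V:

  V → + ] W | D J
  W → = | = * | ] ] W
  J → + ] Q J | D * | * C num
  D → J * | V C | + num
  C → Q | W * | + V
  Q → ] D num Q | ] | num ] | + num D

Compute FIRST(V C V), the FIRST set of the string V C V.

Add FIRST(V) = { *, + }; V is not nullable, stop.

{ *, + }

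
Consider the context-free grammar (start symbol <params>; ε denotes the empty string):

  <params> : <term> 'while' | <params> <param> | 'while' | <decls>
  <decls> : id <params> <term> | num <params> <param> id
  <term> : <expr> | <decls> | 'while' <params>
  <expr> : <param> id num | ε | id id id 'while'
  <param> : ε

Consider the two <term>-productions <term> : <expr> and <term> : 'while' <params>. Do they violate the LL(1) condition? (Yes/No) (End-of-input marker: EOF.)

Yes

FIRST(<expr>) = { id, ε } and FIRST('while' <params>) = { 'while' }.
The first alternative is nullable and FOLLOW(<term>) = { EOF, 'while', id, num } shares 'while' with FIRST of the second — conflict.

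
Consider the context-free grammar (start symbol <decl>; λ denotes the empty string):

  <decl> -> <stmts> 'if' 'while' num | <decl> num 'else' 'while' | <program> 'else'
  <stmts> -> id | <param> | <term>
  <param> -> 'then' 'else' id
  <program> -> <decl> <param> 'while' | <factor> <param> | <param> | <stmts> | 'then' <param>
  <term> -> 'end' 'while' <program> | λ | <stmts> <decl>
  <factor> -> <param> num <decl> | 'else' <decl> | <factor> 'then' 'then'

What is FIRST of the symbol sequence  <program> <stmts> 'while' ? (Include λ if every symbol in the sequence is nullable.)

Add FIRST(<program>)\{λ} = { 'else', 'end', 'if', 'then', id }; <program> is nullable, continue.
Add FIRST(<stmts>)\{λ} = { 'else', 'end', 'if', 'then', id }; <stmts> is nullable, continue.
'while' is a terminal; add {'while'} and stop.

{ 'else', 'end', 'if', 'then', 'while', id }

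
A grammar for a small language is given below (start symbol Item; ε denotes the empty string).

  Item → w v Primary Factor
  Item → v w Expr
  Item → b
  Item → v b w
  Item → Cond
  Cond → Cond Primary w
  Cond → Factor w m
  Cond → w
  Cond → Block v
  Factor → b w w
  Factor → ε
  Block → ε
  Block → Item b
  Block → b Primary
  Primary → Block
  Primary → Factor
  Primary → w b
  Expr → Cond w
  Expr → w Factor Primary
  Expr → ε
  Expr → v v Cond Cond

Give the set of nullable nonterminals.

Directly nullable (have an ε-production): Factor, Block, Expr.
Primary → Block with every symbol nullable, so Primary is nullable.
No other nonterminal has a production whose RHS symbols are all nullable.

{ Block, Expr, Factor, Primary }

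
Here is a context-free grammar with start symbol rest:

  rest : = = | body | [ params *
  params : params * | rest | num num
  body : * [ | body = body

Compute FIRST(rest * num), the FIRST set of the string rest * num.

{ *, =, [ }

Add FIRST(rest) = { *, =, [ }; rest is not nullable, stop.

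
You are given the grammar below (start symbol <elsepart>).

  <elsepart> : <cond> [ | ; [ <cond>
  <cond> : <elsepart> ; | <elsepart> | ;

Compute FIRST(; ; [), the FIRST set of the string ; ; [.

; is a terminal; add {;} and stop.

{ ; }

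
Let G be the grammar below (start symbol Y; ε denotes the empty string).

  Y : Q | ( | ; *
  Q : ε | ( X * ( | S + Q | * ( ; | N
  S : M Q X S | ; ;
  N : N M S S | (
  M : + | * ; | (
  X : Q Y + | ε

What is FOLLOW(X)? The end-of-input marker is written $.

In Q : ( X * (: add FIRST(* () = { * }.
In S : M Q X S: add FIRST(S) = { (, *, +, ; }.
Union: FOLLOW(X) = { (, *, +, ; }.

{ (, *, +, ; }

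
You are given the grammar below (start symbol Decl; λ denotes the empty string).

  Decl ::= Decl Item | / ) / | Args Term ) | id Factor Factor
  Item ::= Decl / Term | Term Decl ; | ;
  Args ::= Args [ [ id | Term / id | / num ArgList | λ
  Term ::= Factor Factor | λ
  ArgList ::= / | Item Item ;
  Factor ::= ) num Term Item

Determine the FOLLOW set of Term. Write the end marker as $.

{ $, ), /, ;, [, id }

In Decl ::= Args Term ): add FIRST()) = { ) }.
In Item ::= Decl / Term: Term is at the end, add FOLLOW(Item) = { $, ), /, ;, [, id }.
In Item ::= Term Decl ;: add FIRST(Decl ;) = { ), /, [, id }.
In Args ::= Term / id: add FIRST(/ id) = { / }.
In Factor ::= ) num Term Item: add FIRST(Item) = { ), /, ;, [, id }.
Union: FOLLOW(Term) = { $, ), /, ;, [, id }.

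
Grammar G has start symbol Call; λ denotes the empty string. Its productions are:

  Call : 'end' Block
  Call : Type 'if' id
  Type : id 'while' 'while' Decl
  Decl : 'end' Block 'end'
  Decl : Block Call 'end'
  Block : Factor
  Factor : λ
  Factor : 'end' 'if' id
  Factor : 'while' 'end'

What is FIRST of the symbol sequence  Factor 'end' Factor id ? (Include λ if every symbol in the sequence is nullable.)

Add FIRST(Factor)\{λ} = { 'end', 'while' }; Factor is nullable, continue.
'end' is a terminal; add {'end'} and stop.

{ 'end', 'while' }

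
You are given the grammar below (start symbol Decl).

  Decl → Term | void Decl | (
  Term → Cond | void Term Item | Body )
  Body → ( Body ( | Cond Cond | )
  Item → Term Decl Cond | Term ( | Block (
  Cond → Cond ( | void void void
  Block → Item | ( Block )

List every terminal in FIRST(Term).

From Term → Cond: add FIRST(Cond) = { void }.
Term → void Term Item contributes {void}.
From Term → Body ): add FIRST(Body) = { (, ), void }.
Union: FIRST(Term) = { (, ), void }.

{ (, ), void }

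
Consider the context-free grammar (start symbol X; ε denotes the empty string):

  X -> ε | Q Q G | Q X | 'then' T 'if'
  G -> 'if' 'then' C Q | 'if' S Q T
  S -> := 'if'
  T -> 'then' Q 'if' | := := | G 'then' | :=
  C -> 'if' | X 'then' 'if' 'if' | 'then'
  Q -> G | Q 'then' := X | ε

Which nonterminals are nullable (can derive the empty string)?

Directly nullable (have an ε-production): X, Q.
No other nonterminal has a production whose RHS symbols are all nullable.

{ Q, X }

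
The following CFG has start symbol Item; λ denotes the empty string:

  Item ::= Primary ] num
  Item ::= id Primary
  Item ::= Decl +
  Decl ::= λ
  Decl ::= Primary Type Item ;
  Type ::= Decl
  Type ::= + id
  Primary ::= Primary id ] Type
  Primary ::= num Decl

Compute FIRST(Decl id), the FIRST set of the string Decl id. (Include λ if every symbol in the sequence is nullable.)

Add FIRST(Decl)\{λ} = { num }; Decl is nullable, continue.
id is a terminal; add {id} and stop.

{ id, num }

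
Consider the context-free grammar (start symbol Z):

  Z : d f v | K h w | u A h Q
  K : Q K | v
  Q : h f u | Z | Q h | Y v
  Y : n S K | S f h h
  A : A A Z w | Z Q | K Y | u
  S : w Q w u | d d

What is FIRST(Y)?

{ d, n, w }

Y : n S K contributes {n}.
From Y : S f h h: add FIRST(S) = { d, w }.
Union: FIRST(Y) = { d, n, w }.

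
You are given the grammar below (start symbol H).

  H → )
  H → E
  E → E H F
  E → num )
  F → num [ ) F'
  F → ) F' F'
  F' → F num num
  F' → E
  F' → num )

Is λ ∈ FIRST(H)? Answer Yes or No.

No

No nonterminal in this grammar is nullable.
No production of H has an RHS whose symbols are all nullable, so H is not nullable.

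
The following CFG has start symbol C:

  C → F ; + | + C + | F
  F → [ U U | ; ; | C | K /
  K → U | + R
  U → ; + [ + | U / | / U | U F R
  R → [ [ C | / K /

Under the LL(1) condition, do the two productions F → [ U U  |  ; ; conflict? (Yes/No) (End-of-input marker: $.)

No

FIRST([ U U) = { [ } and FIRST(; ;) = { ; }.
The FIRST sets are disjoint and neither alternative is nullable — no conflict.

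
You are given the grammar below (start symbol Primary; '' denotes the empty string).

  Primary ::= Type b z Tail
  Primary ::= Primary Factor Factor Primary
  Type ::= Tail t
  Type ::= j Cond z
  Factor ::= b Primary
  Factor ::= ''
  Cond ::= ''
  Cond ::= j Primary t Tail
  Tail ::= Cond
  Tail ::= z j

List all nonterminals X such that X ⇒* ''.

Directly nullable (have an ''-production): Factor, Cond.
Tail ::= Cond with every symbol nullable, so Tail is nullable.
No other nonterminal has a production whose RHS symbols are all nullable.

{ Cond, Factor, Tail }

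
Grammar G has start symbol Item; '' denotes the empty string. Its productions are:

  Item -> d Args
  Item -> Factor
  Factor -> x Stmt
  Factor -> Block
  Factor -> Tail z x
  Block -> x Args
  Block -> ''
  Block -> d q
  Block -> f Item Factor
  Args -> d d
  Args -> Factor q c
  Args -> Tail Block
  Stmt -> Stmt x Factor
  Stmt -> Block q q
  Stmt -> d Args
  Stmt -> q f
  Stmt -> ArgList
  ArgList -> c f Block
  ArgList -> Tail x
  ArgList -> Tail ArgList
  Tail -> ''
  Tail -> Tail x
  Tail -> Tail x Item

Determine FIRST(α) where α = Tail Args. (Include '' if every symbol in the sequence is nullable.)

{ d, f, q, x, z, '' }

Add FIRST(Tail)\{''} = { x }; Tail is nullable, continue.
Add FIRST(Args)\{''} = { d, f, q, x, z }; Args is nullable, continue.
Every symbol is nullable, so include ''.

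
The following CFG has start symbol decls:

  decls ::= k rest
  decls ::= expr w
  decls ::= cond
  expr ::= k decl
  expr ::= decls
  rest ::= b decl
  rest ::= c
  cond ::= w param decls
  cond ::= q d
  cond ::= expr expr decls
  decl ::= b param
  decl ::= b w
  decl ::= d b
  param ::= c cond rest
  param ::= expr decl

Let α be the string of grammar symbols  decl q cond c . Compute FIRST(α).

Add FIRST(decl) = { b, d }; decl is not nullable, stop.

{ b, d }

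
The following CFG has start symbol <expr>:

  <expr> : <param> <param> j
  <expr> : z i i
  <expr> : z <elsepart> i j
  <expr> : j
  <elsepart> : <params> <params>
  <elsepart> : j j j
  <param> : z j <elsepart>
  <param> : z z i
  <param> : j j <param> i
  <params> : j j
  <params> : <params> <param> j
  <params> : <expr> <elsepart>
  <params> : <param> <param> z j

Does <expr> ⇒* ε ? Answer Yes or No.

No nonterminal in this grammar is nullable.
No production of <expr> has an RHS whose symbols are all nullable, so <expr> is not nullable.

No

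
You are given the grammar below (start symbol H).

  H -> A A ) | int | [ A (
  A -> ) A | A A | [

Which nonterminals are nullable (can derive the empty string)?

{ } (none)

No nonterminal has an empty production or an RHS whose symbols are all nullable.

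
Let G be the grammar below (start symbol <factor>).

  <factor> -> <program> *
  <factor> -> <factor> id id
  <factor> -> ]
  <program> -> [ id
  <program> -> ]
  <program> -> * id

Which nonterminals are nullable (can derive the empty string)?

No nonterminal has an empty production or an RHS whose symbols are all nullable.

{ } (none)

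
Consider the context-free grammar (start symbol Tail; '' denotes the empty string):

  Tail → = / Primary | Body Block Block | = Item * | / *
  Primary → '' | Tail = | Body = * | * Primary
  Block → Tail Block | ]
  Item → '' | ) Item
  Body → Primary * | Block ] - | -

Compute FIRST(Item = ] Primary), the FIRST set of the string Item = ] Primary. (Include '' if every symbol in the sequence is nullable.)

{ ), = }

Add FIRST(Item)\{''} = { ) }; Item is nullable, continue.
= is a terminal; add {=} and stop.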